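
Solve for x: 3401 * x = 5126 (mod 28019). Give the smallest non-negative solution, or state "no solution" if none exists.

26241

First find gcd(3401, 28019):
28019 = 8·3401 + 811
3401 = 4·811 + 157
811 = 5·157 + 26
157 = 6·26 + 1
26 = 26·1 + 0
gcd = 1, so a unique solution mod 28019 exists.
Back-substitute for the Bézout coefficients:
1 = 157 − 6·26
1 = −6·811 + 31·157
1 = 31·3401 − 130·811
1 = −130·28019 + 1071·3401
So 3401·(1071) ≡ 1 (mod 28019), giving 3401⁻¹ ≡ 1071.
x ≡ 3401⁻¹·5126 ≡ 1071·5126 ≡ 26241 (mod 28019).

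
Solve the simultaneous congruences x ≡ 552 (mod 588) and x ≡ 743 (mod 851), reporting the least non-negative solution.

336888

Write x = 552 + 588·k. Then 588·k ≡ 743 − 552 ≡ 191 (mod 851).
Need 588⁻¹ mod 851. Extended Euclid on (851, 588):
851 = 1×588 + 263
588 = 2×263 + 62
263 = 4×62 + 15
62 = 4×15 + 2
15 = 7×2 + 1
2 = 2×1 + 0
Back-substitute:
1 = 15 − 7·2
1 = −7·62 + 29·15
1 = 29·263 − 123·62
1 = −123·588 + 275·263
1 = 275·851 − 398·588
588⁻¹ ≡ 453 (mod 851), so k ≡ 453·191 ≡ 572 (mod 851).
x = 552 + 588·572 = 336888.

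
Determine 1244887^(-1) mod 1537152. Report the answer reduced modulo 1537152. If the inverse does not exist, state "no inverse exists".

Apply the Euclidean algorithm to 1537152 and 1244887:
1537152 = 1×1244887 + 292265
1244887 = 4×292265 + 75827
292265 = 3×75827 + 64784
75827 = 1×64784 + 11043
64784 = 5×11043 + 9569
11043 = 1×9569 + 1474
9569 = 6×1474 + 725
1474 = 2×725 + 24
725 = 30×24 + 5
24 = 4×5 + 4
5 = 1×4 + 1
4 = 4×1 + 0
The gcd is 1. Working backward:
1 = 5 − 4
1 = −24 + 5·5
1 = 5·725 − 151·24
1 = −151·1474 + 307·725
1 = 307·9569 − 1993·1474
1 = −1993·11043 + 2300·9569
1 = 2300·64784 − 13493·11043
1 = −13493·75827 + 15793·64784
1 = 15793·292265 − 60872·75827
1 = −60872·1244887 + 259281·292265
1 = 259281·1537152 − 320153·1244887
Hence 1244887⁻¹ ≡ -320153 ≡ 1216999 (mod 1537152).

1216999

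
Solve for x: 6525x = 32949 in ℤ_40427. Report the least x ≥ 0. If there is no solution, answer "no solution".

25488

First find gcd(6525, 40427):
40427 = 6×6525 + 1277
6525 = 5×1277 + 140
1277 = 9×140 + 17
140 = 8×17 + 4
17 = 4×4 + 1
4 = 4×1 + 0
gcd = 1, so a unique solution mod 40427 exists.
Back-substitute for the Bézout coefficients:
1 = 17 − 4·4
1 = −4·140 + 33·17
1 = 33·1277 − 301·140
1 = −301·6525 + 1538·1277
1 = 1538·40427 − 9529·6525
So 6525·(-9529) ≡ 1 (mod 40427), giving 6525⁻¹ ≡ 30898.
x ≡ 6525⁻¹·32949 ≡ 30898·32949 ≡ 25488 (mod 40427).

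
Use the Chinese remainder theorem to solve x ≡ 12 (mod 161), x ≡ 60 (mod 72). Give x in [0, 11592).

Write x = 12 + 161·k. Then 161·k ≡ 60 − 12 ≡ 48 (mod 72).
Need 161⁻¹ mod 72. Extended Euclid on (72, 17):
72 = 4*17 + 4
17 = 4*4 + 1
4 = 4*1 + 0
Back-substitute:
1 = 17 − 4·4
1 = −4·72 + 17·17
161⁻¹ ≡ 17 (mod 72), so k ≡ 17·48 ≡ 24 (mod 72).
x = 12 + 161·24 = 3876.

3876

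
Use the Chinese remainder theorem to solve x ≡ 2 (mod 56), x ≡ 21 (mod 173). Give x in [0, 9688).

Write x = 2 + 56·k. Then 56·k ≡ 21 − 2 ≡ 19 (mod 173).
Need 56⁻¹ mod 173. Extended Euclid on (173, 56):
173 = 3*56 + 5
56 = 11*5 + 1
5 = 5*1 + 0
Back-substitute:
1 = 56 − 11·5
1 = −11·173 + 34·56
56⁻¹ ≡ 34 (mod 173), so k ≡ 34·19 ≡ 127 (mod 173).
x = 2 + 56·127 = 7114.

7114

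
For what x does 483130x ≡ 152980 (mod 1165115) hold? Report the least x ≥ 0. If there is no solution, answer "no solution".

19814

First find gcd(483130, 1165115):
1165115 = 2*483130 + 198855
483130 = 2*198855 + 85420
198855 = 2*85420 + 28015
85420 = 3*28015 + 1375
28015 = 20*1375 + 515
1375 = 2*515 + 345
515 = 1*345 + 170
345 = 2*170 + 5
170 = 34*5 + 0
gcd = 5 and 5 | 152980, so solutions exist. Divide through by 5: 96626x ≡ 30596 (mod 233023).
Now find 96626⁻¹ mod 233023:
233023 = 2*96626 + 39771
96626 = 2*39771 + 17084
39771 = 2*17084 + 5603
17084 = 3*5603 + 275
5603 = 20*275 + 103
275 = 2*103 + 69
103 = 1*69 + 34
69 = 2*34 + 1
34 = 34*1 + 0
Back-substitute:
1 = 69 − 2·34
1 = −2·103 + 3·69
1 = 3·275 − 8·103
1 = −8·5603 + 163·275
1 = 163·17084 − 497·5603
1 = −497·39771 + 1157·17084
1 = 1157·96626 − 2811·39771
1 = −2811·233023 + 6779·96626
So 96626⁻¹ ≡ 6779 (mod 233023).
Then x ≡ 6779·30596 ≡ 19814 (mod 233023); the smallest non-negative solution is x = 19814.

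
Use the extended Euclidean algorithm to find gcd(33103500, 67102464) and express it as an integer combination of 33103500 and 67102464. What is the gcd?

12

Apply Euclid's algorithm to 67102464 and 33103500:
67102464 = 2*33103500 + 895464
33103500 = 36*895464 + 866796
895464 = 1*866796 + 28668
866796 = 30*28668 + 6756
28668 = 4*6756 + 1644
6756 = 4*1644 + 180
1644 = 9*180 + 24
180 = 7*24 + 12
24 = 2*12 + 0
gcd(33103500, 67102464) = 12.
Express as a combination:
12 = 180 − 7·24
12 = −7·1644 + 64·180
12 = 64·6756 − 263·1644
12 = −263·28668 + 1116·6756
12 = 1116·866796 − 33743·28668
12 = −33743·895464 + 34859·866796
12 = 34859·33103500 − 1288667·895464
12 = −1288667·67102464 + 2612193·33103500
So 12 = (-1288667)·67102464 + (2612193)·33103500.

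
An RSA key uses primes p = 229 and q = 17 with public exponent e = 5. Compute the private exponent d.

φ(n) = (p−1)(q−1) = 228·16 = 3648.
Need d with 5·d ≡ 1 (mod 3648). Apply the extended Euclidean algorithm:
3648 = 729×5 + 3
5 = 1×3 + 2
3 = 1×2 + 1
2 = 2×1 + 0
Back-substitute:
1 = 3 − 2
1 = −5 + 2·3
1 = 2·3648 − 1459·5
So 5·(-1459) ≡ 1 (mod 3648), hence d ≡ -1459 ≡ 2189 (mod 3648).

2189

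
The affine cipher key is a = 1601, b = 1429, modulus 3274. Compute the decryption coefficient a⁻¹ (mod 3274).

773

Apply the Euclidean algorithm to 3274 and 1601:
3274 = 2×1601 + 72
1601 = 22×72 + 17
72 = 4×17 + 4
17 = 4×4 + 1
4 = 4×1 + 0
The gcd is 1. Working backward:
1 = 17 − 4·4
1 = −4·72 + 17·17
1 = 17·1601 − 378·72
1 = −378·3274 + 773·1601
So 1601·773 ≡ 1 (mod 3274).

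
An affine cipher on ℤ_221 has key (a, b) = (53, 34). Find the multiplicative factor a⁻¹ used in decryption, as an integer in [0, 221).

Extended Euclidean algorithm:
221 = 4×53 + 9
53 = 5×9 + 8
9 = 1×8 + 1
8 = 8×1 + 0
gcd = 1, so the inverse exists. Back-substitute:
1 = 9 − 8
1 = −53 + 6·9
1 = 6·221 − 25·53
Hence 53⁻¹ ≡ -25 ≡ 196 (mod 221).

196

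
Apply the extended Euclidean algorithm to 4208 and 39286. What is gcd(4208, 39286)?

2

Repeated division:
39286 = 9×4208 + 1414
4208 = 2×1414 + 1380
1414 = 1×1380 + 34
1380 = 40×34 + 20
34 = 1×20 + 14
20 = 1×14 + 6
14 = 2×6 + 2
6 = 3×2 + 0
gcd(4208, 39286) = 2.
Working backward:
2 = 14 − 2·6
2 = −2·20 + 3·14
2 = 3·34 − 5·20
2 = −5·1380 + 203·34
2 = 203·1414 − 208·1380
2 = −208·4208 + 619·1414
2 = 619·39286 − 5779·4208
So 2 = (619)·39286 + (-5779)·4208.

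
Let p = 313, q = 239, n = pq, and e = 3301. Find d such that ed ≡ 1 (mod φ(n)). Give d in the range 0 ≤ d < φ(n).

69757

φ(n) = (p−1)(q−1) = 312·238 = 74256.
Need d with 3301·d ≡ 1 (mod 74256). Apply the extended Euclidean algorithm:
74256 = 22×3301 + 1634
3301 = 2×1634 + 33
1634 = 49×33 + 17
33 = 1×17 + 16
17 = 1×16 + 1
16 = 16×1 + 0
Back-substitute:
1 = 17 − 16
1 = −33 + 2·17
1 = 2·1634 − 99·33
1 = −99·3301 + 200·1634
1 = 200·74256 − 4499·3301
So 3301·(-4499) ≡ 1 (mod 74256), hence d ≡ -4499 ≡ 69757 (mod 74256).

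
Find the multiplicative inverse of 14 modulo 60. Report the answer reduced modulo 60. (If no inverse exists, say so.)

Compute gcd(14, 60):
60 = 4*14 + 4
14 = 3*4 + 2
4 = 2*2 + 0
gcd(14, 60) = 2 ≠ 1, so 14 has no multiplicative inverse modulo 60.

no inverse exists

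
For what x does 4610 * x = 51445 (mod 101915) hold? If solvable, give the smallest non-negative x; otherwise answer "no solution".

First find gcd(4610, 101915):
101915 = 22·4610 + 495
4610 = 9·495 + 155
495 = 3·155 + 30
155 = 5·30 + 5
30 = 6·5 + 0
gcd = 5 and 5 | 51445, so solutions exist. Divide through by 5: 922x ≡ 10289 (mod 20383).
Now find 922⁻¹ mod 20383:
20383 = 22×922 + 99
922 = 9×99 + 31
99 = 3×31 + 6
31 = 5×6 + 1
6 = 6×1 + 0
Back-substitute:
1 = 31 − 5·6
1 = −5·99 + 16·31
1 = 16·922 − 149·99
1 = −149·20383 + 3294·922
So 922⁻¹ ≡ 3294 (mod 20383).
Then x ≡ 3294·10289 ≡ 15420 (mod 20383); the smallest non-negative solution is x = 15420.

15420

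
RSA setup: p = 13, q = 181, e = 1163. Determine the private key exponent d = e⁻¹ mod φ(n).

2147

φ(n) = (p−1)(q−1) = 12·180 = 2160.
Need d with 1163·d ≡ 1 (mod 2160). Apply the extended Euclidean algorithm:
2160 = 1*1163 + 997
1163 = 1*997 + 166
997 = 6*166 + 1
166 = 166*1 + 0
Back-substitute:
1 = 997 − 6·166
1 = −6·1163 + 7·997
1 = 7·2160 − 13·1163
So 1163·(-13) ≡ 1 (mod 2160), hence d ≡ -13 ≡ 2147 (mod 2160).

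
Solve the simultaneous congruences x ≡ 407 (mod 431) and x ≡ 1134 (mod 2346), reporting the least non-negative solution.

Write x = 407 + 431·k. Then 431·k ≡ 1134 − 407 ≡ 727 (mod 2346).
Need 431⁻¹ mod 2346. Extended Euclid on (2346, 431):
2346 = 5*431 + 191
431 = 2*191 + 49
191 = 3*49 + 44
49 = 1*44 + 5
44 = 8*5 + 4
5 = 1*4 + 1
4 = 4*1 + 0
Back-substitute:
1 = 5 − 4
1 = −44 + 9·5
1 = 9·49 − 10·44
1 = −10·191 + 39·49
1 = 39·431 − 88·191
1 = −88·2346 + 479·431
431⁻¹ ≡ 479 (mod 2346), so k ≡ 479·727 ≡ 1025 (mod 2346).
x = 407 + 431·1025 = 442182.

442182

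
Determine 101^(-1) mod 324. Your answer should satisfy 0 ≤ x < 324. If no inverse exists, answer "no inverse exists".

gcd(324, 101) by repeated division:
324 = 3×101 + 21
101 = 4×21 + 17
21 = 1×17 + 4
17 = 4×4 + 1
4 = 4×1 + 0
Since gcd(101, 324) = 1, back-substitute to write 1 as a combination:
1 = 17 − 4·4
1 = −4·21 + 5·17
1 = 5·101 − 24·21
1 = −24·324 + 77·101
So 101·77 ≡ 1 (mod 324).

77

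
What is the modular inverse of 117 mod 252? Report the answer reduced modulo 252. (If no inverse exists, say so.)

no inverse exists

Compute gcd(117, 252):
252 = 2*117 + 18
117 = 6*18 + 9
18 = 2*9 + 0
The gcd is 9, not 1, hence no inverse exists.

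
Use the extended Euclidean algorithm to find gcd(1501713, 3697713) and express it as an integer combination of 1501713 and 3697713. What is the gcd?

9

Apply Euclid's algorithm to 3697713 and 1501713:
3697713 = 2*1501713 + 694287
1501713 = 2*694287 + 113139
694287 = 6*113139 + 15453
113139 = 7*15453 + 4968
15453 = 3*4968 + 549
4968 = 9*549 + 27
549 = 20*27 + 9
27 = 3*9 + 0
gcd(1501713, 3697713) = 9.
Express as a combination:
9 = 549 − 20·27
9 = −20·4968 + 181·549
9 = 181·15453 − 563·4968
9 = −563·113139 + 4122·15453
9 = 4122·694287 − 25295·113139
9 = −25295·1501713 + 54712·694287
9 = 54712·3697713 − 134719·1501713
So 9 = (54712)·3697713 + (-134719)·1501713.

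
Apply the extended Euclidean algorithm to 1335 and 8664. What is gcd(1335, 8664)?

3

Repeated division:
8664 = 6·1335 + 654
1335 = 2·654 + 27
654 = 24·27 + 6
27 = 4·6 + 3
6 = 2·3 + 0
gcd(1335, 8664) = 3.
Back-substituting:
3 = 27 − 4·6
3 = −4·654 + 97·27
3 = 97·1335 − 198·654
3 = −198·8664 + 1285·1335
So 3 = (-198)·8664 + (1285)·1335.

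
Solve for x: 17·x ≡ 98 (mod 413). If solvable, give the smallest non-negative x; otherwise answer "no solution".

First find gcd(17, 413):
413 = 24*17 + 5
17 = 3*5 + 2
5 = 2*2 + 1
2 = 2*1 + 0
gcd = 1, so a unique solution mod 413 exists.
Back-substitute for the Bézout coefficients:
1 = 5 − 2·2
1 = −2·17 + 7·5
1 = 7·413 − 170·17
So 17·(-170) ≡ 1 (mod 413), giving 17⁻¹ ≡ 243.
x ≡ 17⁻¹·98 ≡ 243·98 ≡ 273 (mod 413).

273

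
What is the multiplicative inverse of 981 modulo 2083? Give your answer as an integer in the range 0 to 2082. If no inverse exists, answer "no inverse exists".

Run Euclid on (2083, 981):
2083 = 2*981 + 121
981 = 8*121 + 13
121 = 9*13 + 4
13 = 3*4 + 1
4 = 4*1 + 0
Since gcd(981, 2083) = 1, back-substitute to write 1 as a combination:
1 = 13 − 3·4
1 = −3·121 + 28·13
1 = 28·981 − 227·121
1 = −227·2083 + 482·981
So 981·482 ≡ 1 (mod 2083).

482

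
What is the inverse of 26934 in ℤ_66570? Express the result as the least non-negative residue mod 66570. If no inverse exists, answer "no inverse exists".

no inverse exists

Compute gcd(26934, 66570):
66570 = 2×26934 + 12702
26934 = 2×12702 + 1530
12702 = 8×1530 + 462
1530 = 3×462 + 144
462 = 3×144 + 30
144 = 4×30 + 24
30 = 1×24 + 6
24 = 4×6 + 0
The gcd is 6, not 1, hence no inverse exists.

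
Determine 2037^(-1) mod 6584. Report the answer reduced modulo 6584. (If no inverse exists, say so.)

Apply the Euclidean algorithm to 6584 and 2037:
6584 = 3×2037 + 473
2037 = 4×473 + 145
473 = 3×145 + 38
145 = 3×38 + 31
38 = 1×31 + 7
31 = 4×7 + 3
7 = 2×3 + 1
3 = 3×1 + 0
gcd = 1, so the inverse exists. Back-substitute:
1 = 7 − 2·3
1 = −2·31 + 9·7
1 = 9·38 − 11·31
1 = −11·145 + 42·38
1 = 42·473 − 137·145
1 = −137·2037 + 590·473
1 = 590·6584 − 1907·2037
Thus 2037·(-1907) ≡ 1 (mod 6584); reducing, -1907 mod 6584 = 4677.

4677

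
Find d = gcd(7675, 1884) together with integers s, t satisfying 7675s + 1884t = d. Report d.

1

Euclidean algorithm:
7675 = 4*1884 + 139
1884 = 13*139 + 77
139 = 1*77 + 62
77 = 1*62 + 15
62 = 4*15 + 2
15 = 7*2 + 1
2 = 2*1 + 0
gcd(7675, 1884) = 1.
Express as a combination:
1 = 15 − 7·2
1 = −7·62 + 29·15
1 = 29·77 − 36·62
1 = −36·139 + 65·77
1 = 65·1884 − 881·139
1 = −881·7675 + 3589·1884
So 1 = (-881)·7675 + (3589)·1884.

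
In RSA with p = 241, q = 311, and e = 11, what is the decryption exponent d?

20291

φ(n) = (p−1)(q−1) = 240·310 = 74400.
Need d with 11·d ≡ 1 (mod 74400). Apply the extended Euclidean algorithm:
74400 = 6763*11 + 7
11 = 1*7 + 4
7 = 1*4 + 3
4 = 1*3 + 1
3 = 3*1 + 0
Back-substitute:
1 = 4 − 3
1 = −7 + 2·4
1 = 2·11 − 3·7
1 = −3·74400 + 20291·11
So 11·20291 ≡ 1 (mod 74400), hence d = 20291.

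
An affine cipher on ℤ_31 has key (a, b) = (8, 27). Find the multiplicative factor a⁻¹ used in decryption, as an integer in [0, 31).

gcd(31, 8) by repeated division:
31 = 3×8 + 7
8 = 1×7 + 1
7 = 7×1 + 0
Since gcd(8, 31) = 1, back-substitute to write 1 as a combination:
1 = 8 − 7
1 = −31 + 4·8
So 8·4 ≡ 1 (mod 31).

4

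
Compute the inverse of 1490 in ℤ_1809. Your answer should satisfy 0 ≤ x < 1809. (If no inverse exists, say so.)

1361

Extended Euclidean algorithm:
1809 = 1×1490 + 319
1490 = 4×319 + 214
319 = 1×214 + 105
214 = 2×105 + 4
105 = 26×4 + 1
4 = 4×1 + 0
gcd = 1, so the inverse exists. Back-substitute:
1 = 105 − 26·4
1 = −26·214 + 53·105
1 = 53·319 − 79·214
1 = −79·1490 + 369·319
1 = 369·1809 − 448·1490
So 1490·(-448) ≡ 1 (mod 1809), and -448 ≡ 1361 (mod 1809).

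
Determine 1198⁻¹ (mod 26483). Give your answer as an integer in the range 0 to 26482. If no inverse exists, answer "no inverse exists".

Run Euclid on (26483, 1198):
26483 = 22×1198 + 127
1198 = 9×127 + 55
127 = 2×55 + 17
55 = 3×17 + 4
17 = 4×4 + 1
4 = 4×1 + 0
The gcd is 1. Working backward:
1 = 17 − 4·4
1 = −4·55 + 13·17
1 = 13·127 − 30·55
1 = −30·1198 + 283·127
1 = 283·26483 − 6256·1198
Thus 1198·(-6256) ≡ 1 (mod 26483); reducing, -6256 mod 26483 = 20227.

20227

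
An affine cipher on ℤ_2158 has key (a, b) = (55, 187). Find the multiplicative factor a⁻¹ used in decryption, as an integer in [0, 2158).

1491

gcd(2158, 55) by repeated division:
2158 = 39*55 + 13
55 = 4*13 + 3
13 = 4*3 + 1
3 = 3*1 + 0
The gcd is 1. Working backward:
1 = 13 − 4·3
1 = −4·55 + 17·13
1 = 17·2158 − 667·55
Thus 55·(-667) ≡ 1 (mod 2158); reducing, -667 mod 2158 = 1491.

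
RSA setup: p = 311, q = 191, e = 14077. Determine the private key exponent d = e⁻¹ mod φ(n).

φ(n) = (p−1)(q−1) = 310·190 = 58900.
Need d with 14077·d ≡ 1 (mod 58900). Apply the extended Euclidean algorithm:
58900 = 4·14077 + 2592
14077 = 5·2592 + 1117
2592 = 2·1117 + 358
1117 = 3·358 + 43
358 = 8·43 + 14
43 = 3·14 + 1
14 = 14·1 + 0
Back-substitute:
1 = 43 − 3·14
1 = −3·358 + 25·43
1 = 25·1117 − 78·358
1 = −78·2592 + 181·1117
1 = 181·14077 − 983·2592
1 = −983·58900 + 4113·14077
So 14077·4113 ≡ 1 (mod 58900), hence d = 4113.

4113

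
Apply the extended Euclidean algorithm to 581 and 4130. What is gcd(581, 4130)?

Euclidean algorithm:
4130 = 7×581 + 63
581 = 9×63 + 14
63 = 4×14 + 7
14 = 2×7 + 0
gcd(581, 4130) = 7.
Working backward:
7 = 63 − 4·14
7 = −4·581 + 37·63
7 = 37·4130 − 263·581
So 7 = (37)·4130 + (-263)·581.

7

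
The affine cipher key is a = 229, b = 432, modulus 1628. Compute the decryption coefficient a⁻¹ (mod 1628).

gcd(1628, 229) by repeated division:
1628 = 7×229 + 25
229 = 9×25 + 4
25 = 6×4 + 1
4 = 4×1 + 0
Since gcd(229, 1628) = 1, back-substitute to write 1 as a combination:
1 = 25 − 6·4
1 = −6·229 + 55·25
1 = 55·1628 − 391·229
Thus 229·(-391) ≡ 1 (mod 1628); reducing, -391 mod 1628 = 1237.

1237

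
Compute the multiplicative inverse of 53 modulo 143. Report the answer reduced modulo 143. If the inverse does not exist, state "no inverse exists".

gcd(143, 53) by repeated division:
143 = 2*53 + 37
53 = 1*37 + 16
37 = 2*16 + 5
16 = 3*5 + 1
5 = 5*1 + 0
gcd = 1, so the inverse exists. Back-substitute:
1 = 16 − 3·5
1 = −3·37 + 7·16
1 = 7·53 − 10·37
1 = −10·143 + 27·53
So 53·27 ≡ 1 (mod 143).

27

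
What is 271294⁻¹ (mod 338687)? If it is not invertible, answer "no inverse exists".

Apply the Euclidean algorithm to 338687 and 271294:
338687 = 1×271294 + 67393
271294 = 4×67393 + 1722
67393 = 39×1722 + 235
1722 = 7×235 + 77
235 = 3×77 + 4
77 = 19×4 + 1
4 = 4×1 + 0
The gcd is 1. Working backward:
1 = 77 − 19·4
1 = −19·235 + 58·77
1 = 58·1722 − 425·235
1 = −425·67393 + 16633·1722
1 = 16633·271294 − 66957·67393
1 = −66957·338687 + 83590·271294
So 271294·83590 ≡ 1 (mod 338687).

83590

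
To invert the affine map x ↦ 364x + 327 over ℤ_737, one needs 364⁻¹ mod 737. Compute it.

573

Extended Euclidean algorithm:
737 = 2·364 + 9
364 = 40·9 + 4
9 = 2·4 + 1
4 = 4·1 + 0
gcd = 1, so the inverse exists. Back-substitute:
1 = 9 − 2·4
1 = −2·364 + 81·9
1 = 81·737 − 164·364
Thus 364·(-164) ≡ 1 (mod 737); reducing, -164 mod 737 = 573.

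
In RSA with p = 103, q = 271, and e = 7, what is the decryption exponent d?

11803

φ(n) = (p−1)(q−1) = 102·270 = 27540.
Need d with 7·d ≡ 1 (mod 27540). Apply the extended Euclidean algorithm:
27540 = 3934×7 + 2
7 = 3×2 + 1
2 = 2×1 + 0
Back-substitute:
1 = 7 − 3·2
1 = −3·27540 + 11803·7
So 7·11803 ≡ 1 (mod 27540), hence d = 11803.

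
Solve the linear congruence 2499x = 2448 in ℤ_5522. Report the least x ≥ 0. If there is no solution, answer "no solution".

First find gcd(2499, 5522):
5522 = 2×2499 + 524
2499 = 4×524 + 403
524 = 1×403 + 121
403 = 3×121 + 40
121 = 3×40 + 1
40 = 40×1 + 0
gcd = 1, so a unique solution mod 5522 exists.
Back-substitute for the Bézout coefficients:
1 = 121 − 3·40
1 = −3·403 + 10·121
1 = 10·524 − 13·403
1 = −13·2499 + 62·524
1 = 62·5522 − 137·2499
So 2499·(-137) ≡ 1 (mod 5522), giving 2499⁻¹ ≡ 5385.
x ≡ 2499⁻¹·2448 ≡ 5385·2448 ≡ 1466 (mod 5522).

1466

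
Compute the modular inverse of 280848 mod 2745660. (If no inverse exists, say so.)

Compute gcd(280848, 2745660):
2745660 = 9*280848 + 218028
280848 = 1*218028 + 62820
218028 = 3*62820 + 29568
62820 = 2*29568 + 3684
29568 = 8*3684 + 96
3684 = 38*96 + 36
96 = 2*36 + 24
36 = 1*24 + 12
24 = 2*12 + 0
gcd(280848, 2745660) = 12 ≠ 1, so 280848 has no multiplicative inverse modulo 2745660.

no inverse exists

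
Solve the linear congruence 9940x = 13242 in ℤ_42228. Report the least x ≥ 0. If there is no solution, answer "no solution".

gcd(9940, 42228):
42228 = 4·9940 + 2468
9940 = 4·2468 + 68
2468 = 36·68 + 20
68 = 3·20 + 8
20 = 2·8 + 4
8 = 2·4 + 0
gcd = 4, but 4 ∤ 13242, so the congruence has no solution.

no solution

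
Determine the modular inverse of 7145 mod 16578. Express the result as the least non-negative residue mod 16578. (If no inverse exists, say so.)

413

gcd(16578, 7145) by repeated division:
16578 = 2×7145 + 2288
7145 = 3×2288 + 281
2288 = 8×281 + 40
281 = 7×40 + 1
40 = 40×1 + 0
Since gcd(7145, 16578) = 1, back-substitute to write 1 as a combination:
1 = 281 − 7·40
1 = −7·2288 + 57·281
1 = 57·7145 − 178·2288
1 = −178·16578 + 413·7145
So 7145·413 ≡ 1 (mod 16578).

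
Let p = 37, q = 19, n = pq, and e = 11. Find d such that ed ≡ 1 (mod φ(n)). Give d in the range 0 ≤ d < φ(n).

59

φ(n) = (p−1)(q−1) = 36·18 = 648.
Need d with 11·d ≡ 1 (mod 648). Apply the extended Euclidean algorithm:
648 = 58*11 + 10
11 = 1*10 + 1
10 = 10*1 + 0
Back-substitute:
1 = 11 − 10
1 = −648 + 59·11
So 11·59 ≡ 1 (mod 648), hence d = 59.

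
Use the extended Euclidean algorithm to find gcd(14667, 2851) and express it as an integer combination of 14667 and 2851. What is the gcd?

Apply Euclid's algorithm to 14667 and 2851:
14667 = 5×2851 + 412
2851 = 6×412 + 379
412 = 1×379 + 33
379 = 11×33 + 16
33 = 2×16 + 1
16 = 16×1 + 0
gcd(14667, 2851) = 1.
Back-substituting:
1 = 33 − 2·16
1 = −2·379 + 23·33
1 = 23·412 − 25·379
1 = −25·2851 + 173·412
1 = 173·14667 − 890·2851
So 1 = (173)·14667 + (-890)·2851.

1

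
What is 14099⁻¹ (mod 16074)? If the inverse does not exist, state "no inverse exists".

8741

Run Euclid on (16074, 14099):
16074 = 1×14099 + 1975
14099 = 7×1975 + 274
1975 = 7×274 + 57
274 = 4×57 + 46
57 = 1×46 + 11
46 = 4×11 + 2
11 = 5×2 + 1
2 = 2×1 + 0
gcd = 1, so the inverse exists. Back-substitute:
1 = 11 − 5·2
1 = −5·46 + 21·11
1 = 21·57 − 26·46
1 = −26·274 + 125·57
1 = 125·1975 − 901·274
1 = −901·14099 + 6432·1975
1 = 6432·16074 − 7333·14099
Thus 14099·(-7333) ≡ 1 (mod 16074); reducing, -7333 mod 16074 = 8741.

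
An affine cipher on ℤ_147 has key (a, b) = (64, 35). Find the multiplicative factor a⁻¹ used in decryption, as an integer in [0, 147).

85

Apply the Euclidean algorithm to 147 and 64:
147 = 2*64 + 19
64 = 3*19 + 7
19 = 2*7 + 5
7 = 1*5 + 2
5 = 2*2 + 1
2 = 2*1 + 0
Since gcd(64, 147) = 1, back-substitute to write 1 as a combination:
1 = 5 − 2·2
1 = −2·7 + 3·5
1 = 3·19 − 8·7
1 = −8·64 + 27·19
1 = 27·147 − 62·64
Thus 64·(-62) ≡ 1 (mod 147); reducing, -62 mod 147 = 85.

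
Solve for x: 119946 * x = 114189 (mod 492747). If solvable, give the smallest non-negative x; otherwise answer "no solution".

First find gcd(119946, 492747):
492747 = 4*119946 + 12963
119946 = 9*12963 + 3279
12963 = 3*3279 + 3126
3279 = 1*3126 + 153
3126 = 20*153 + 66
153 = 2*66 + 21
66 = 3*21 + 3
21 = 7*3 + 0
gcd = 3 and 3 | 114189, so solutions exist. Divide through by 3: 39982x ≡ 38063 (mod 164249).
Now find 39982⁻¹ mod 164249:
164249 = 4·39982 + 4321
39982 = 9·4321 + 1093
4321 = 3·1093 + 1042
1093 = 1·1042 + 51
1042 = 20·51 + 22
51 = 2·22 + 7
22 = 3·7 + 1
7 = 7·1 + 0
Back-substitute:
1 = 22 − 3·7
1 = −3·51 + 7·22
1 = 7·1042 − 143·51
1 = −143·1093 + 150·1042
1 = 150·4321 − 593·1093
1 = −593·39982 + 5487·4321
1 = 5487·164249 − 22541·39982
So 39982·(-22541) ≡ 1 (mod 164249), i.e. 39982⁻¹ ≡ 141708.
Then x ≡ 141708·38063 ≡ 58693 (mod 164249); the smallest non-negative solution is x = 58693.

58693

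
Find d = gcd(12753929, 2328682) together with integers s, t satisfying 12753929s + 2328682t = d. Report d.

1

Euclidean algorithm:
12753929 = 5*2328682 + 1110519
2328682 = 2*1110519 + 107644
1110519 = 10*107644 + 34079
107644 = 3*34079 + 5407
34079 = 6*5407 + 1637
5407 = 3*1637 + 496
1637 = 3*496 + 149
496 = 3*149 + 49
149 = 3*49 + 2
49 = 24*2 + 1
2 = 2*1 + 0
gcd(12753929, 2328682) = 1.
Back-substituting:
1 = 49 − 24·2
1 = −24·149 + 73·49
1 = 73·496 − 243·149
1 = −243·1637 + 802·496
1 = 802·5407 − 2649·1637
1 = −2649·34079 + 16696·5407
1 = 16696·107644 − 52737·34079
1 = −52737·1110519 + 544066·107644
1 = 544066·2328682 − 1140869·1110519
1 = −1140869·12753929 + 6248411·2328682
So 1 = (-1140869)·12753929 + (6248411)·2328682.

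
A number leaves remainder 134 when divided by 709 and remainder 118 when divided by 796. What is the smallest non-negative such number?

382994

Write x = 134 + 709·k. Then 709·k ≡ 118 − 134 ≡ 780 (mod 796).
Need 709⁻¹ mod 796. Extended Euclid on (796, 709):
796 = 1×709 + 87
709 = 8×87 + 13
87 = 6×13 + 9
13 = 1×9 + 4
9 = 2×4 + 1
4 = 4×1 + 0
Back-substitute:
1 = 9 − 2·4
1 = −2·13 + 3·9
1 = 3·87 − 20·13
1 = −20·709 + 163·87
1 = 163·796 − 183·709
709⁻¹ ≡ 613 (mod 796), so k ≡ 613·780 ≡ 540 (mod 796).
x = 134 + 709·540 = 382994.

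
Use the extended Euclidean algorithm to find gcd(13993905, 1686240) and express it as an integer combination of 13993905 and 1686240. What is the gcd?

15

Euclidean algorithm:
13993905 = 8·1686240 + 503985
1686240 = 3·503985 + 174285
503985 = 2·174285 + 155415
174285 = 1·155415 + 18870
155415 = 8·18870 + 4455
18870 = 4·4455 + 1050
4455 = 4·1050 + 255
1050 = 4·255 + 30
255 = 8·30 + 15
30 = 2·15 + 0
gcd(13993905, 1686240) = 15.
Back-substituting:
15 = 255 − 8·30
15 = −8·1050 + 33·255
15 = 33·4455 − 140·1050
15 = −140·18870 + 593·4455
15 = 593·155415 − 4884·18870
15 = −4884·174285 + 5477·155415
15 = 5477·503985 − 15838·174285
15 = −15838·1686240 + 52991·503985
15 = 52991·13993905 − 439766·1686240
So 15 = (52991)·13993905 + (-439766)·1686240.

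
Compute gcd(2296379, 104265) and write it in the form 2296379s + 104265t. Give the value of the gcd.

Euclidean algorithm:
2296379 = 22×104265 + 2549
104265 = 40×2549 + 2305
2549 = 1×2305 + 244
2305 = 9×244 + 109
244 = 2×109 + 26
109 = 4×26 + 5
26 = 5×5 + 1
5 = 5×1 + 0
gcd(2296379, 104265) = 1.
Back-substituting:
1 = 26 − 5·5
1 = −5·109 + 21·26
1 = 21·244 − 47·109
1 = −47·2305 + 444·244
1 = 444·2549 − 491·2305
1 = −491·104265 + 20084·2549
1 = 20084·2296379 − 442339·104265
So 1 = (20084)·2296379 + (-442339)·104265.

1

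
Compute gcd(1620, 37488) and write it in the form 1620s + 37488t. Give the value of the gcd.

12

Apply Euclid's algorithm to 37488 and 1620:
37488 = 23*1620 + 228
1620 = 7*228 + 24
228 = 9*24 + 12
24 = 2*12 + 0
gcd(1620, 37488) = 12.
Back-substituting:
12 = 228 − 9·24
12 = −9·1620 + 64·228
12 = 64·37488 − 1481·1620
So 12 = (64)·37488 + (-1481)·1620.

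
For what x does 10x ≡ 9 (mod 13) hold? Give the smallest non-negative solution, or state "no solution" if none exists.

10

First find gcd(10, 13):
13 = 1×10 + 3
10 = 3×3 + 1
3 = 3×1 + 0
gcd = 1, so a unique solution mod 13 exists.
Back-substitute for the Bézout coefficients:
1 = 10 − 3·3
1 = −3·13 + 4·10
So 10·(4) ≡ 1 (mod 13), giving 10⁻¹ ≡ 4.
x ≡ 10⁻¹·9 ≡ 4·9 ≡ 10 (mod 13).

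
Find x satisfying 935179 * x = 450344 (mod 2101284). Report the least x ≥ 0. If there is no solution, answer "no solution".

First find gcd(935179, 2101284):
2101284 = 2×935179 + 230926
935179 = 4×230926 + 11475
230926 = 20×11475 + 1426
11475 = 8×1426 + 67
1426 = 21×67 + 19
67 = 3×19 + 10
19 = 1×10 + 9
10 = 1×9 + 1
9 = 9×1 + 0
gcd = 1, so a unique solution mod 2101284 exists.
Back-substitute for the Bézout coefficients:
1 = 10 − 9
1 = −19 + 2·10
1 = 2·67 − 7·19
1 = −7·1426 + 149·67
1 = 149·11475 − 1199·1426
1 = −1199·230926 + 24129·11475
1 = 24129·935179 − 97715·230926
1 = −97715·2101284 + 219559·935179
So 935179·(219559) ≡ 1 (mod 2101284), giving 935179⁻¹ ≡ 219559.
x ≡ 935179⁻¹·450344 ≡ 219559·450344 ≡ 1159676 (mod 2101284).

1159676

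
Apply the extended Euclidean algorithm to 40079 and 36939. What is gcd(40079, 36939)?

1

Apply Euclid's algorithm to 40079 and 36939:
40079 = 1×36939 + 3140
36939 = 11×3140 + 2399
3140 = 1×2399 + 741
2399 = 3×741 + 176
741 = 4×176 + 37
176 = 4×37 + 28
37 = 1×28 + 9
28 = 3×9 + 1
9 = 9×1 + 0
gcd(40079, 36939) = 1.
Back-substituting:
1 = 28 − 3·9
1 = −3·37 + 4·28
1 = 4·176 − 19·37
1 = −19·741 + 80·176
1 = 80·2399 − 259·741
1 = −259·3140 + 339·2399
1 = 339·36939 − 3988·3140
1 = −3988·40079 + 4327·36939
So 1 = (-3988)·40079 + (4327)·36939.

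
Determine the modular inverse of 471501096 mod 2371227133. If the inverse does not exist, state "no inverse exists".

no inverse exists

Euclidean algorithm on 2371227133, 471501096:
2371227133 = 5·471501096 + 13721653
471501096 = 34·13721653 + 4964894
13721653 = 2·4964894 + 3791865
4964894 = 1·3791865 + 1173029
3791865 = 3·1173029 + 272778
1173029 = 4·272778 + 81917
272778 = 3·81917 + 27027
81917 = 3·27027 + 836
27027 = 32·836 + 275
836 = 3·275 + 11
275 = 25·11 + 0
The gcd is 11, not 1, hence no inverse exists.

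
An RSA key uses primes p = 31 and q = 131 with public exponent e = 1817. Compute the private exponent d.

953

φ(n) = (p−1)(q−1) = 30·130 = 3900.
Need d with 1817·d ≡ 1 (mod 3900). Apply the extended Euclidean algorithm:
3900 = 2*1817 + 266
1817 = 6*266 + 221
266 = 1*221 + 45
221 = 4*45 + 41
45 = 1*41 + 4
41 = 10*4 + 1
4 = 4*1 + 0
Back-substitute:
1 = 41 − 10·4
1 = −10·45 + 11·41
1 = 11·221 − 54·45
1 = −54·266 + 65·221
1 = 65·1817 − 444·266
1 = −444·3900 + 953·1817
So 1817·953 ≡ 1 (mod 3900), hence d = 953.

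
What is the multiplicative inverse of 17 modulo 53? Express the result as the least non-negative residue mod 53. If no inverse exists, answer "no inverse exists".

25

Extended Euclidean algorithm:
53 = 3·17 + 2
17 = 8·2 + 1
2 = 2·1 + 0
Since gcd(17, 53) = 1, back-substitute to write 1 as a combination:
1 = 17 − 8·2
1 = −8·53 + 25·17
So 17·25 ≡ 1 (mod 53).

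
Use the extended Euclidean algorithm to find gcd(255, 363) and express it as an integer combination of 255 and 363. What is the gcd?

Repeated division:
363 = 1·255 + 108
255 = 2·108 + 39
108 = 2·39 + 30
39 = 1·30 + 9
30 = 3·9 + 3
9 = 3·3 + 0
gcd(255, 363) = 3.
Express as a combination:
3 = 30 − 3·9
3 = −3·39 + 4·30
3 = 4·108 − 11·39
3 = −11·255 + 26·108
3 = 26·363 − 37·255
So 3 = (26)·363 + (-37)·255.

3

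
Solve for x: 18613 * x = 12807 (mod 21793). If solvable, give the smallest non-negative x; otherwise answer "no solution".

1908

First find gcd(18613, 21793):
21793 = 1×18613 + 3180
18613 = 5×3180 + 2713
3180 = 1×2713 + 467
2713 = 5×467 + 378
467 = 1×378 + 89
378 = 4×89 + 22
89 = 4×22 + 1
22 = 22×1 + 0
gcd = 1, so a unique solution mod 21793 exists.
Back-substitute for the Bézout coefficients:
1 = 89 − 4·22
1 = −4·378 + 17·89
1 = 17·467 − 21·378
1 = −21·2713 + 122·467
1 = 122·3180 − 143·2713
1 = −143·18613 + 837·3180
1 = 837·21793 − 980·18613
So 18613·(-980) ≡ 1 (mod 21793), giving 18613⁻¹ ≡ 20813.
x ≡ 18613⁻¹·12807 ≡ 20813·12807 ≡ 1908 (mod 21793).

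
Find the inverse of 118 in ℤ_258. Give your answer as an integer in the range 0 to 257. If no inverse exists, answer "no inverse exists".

Euclidean algorithm on 258, 118:
258 = 2*118 + 22
118 = 5*22 + 8
22 = 2*8 + 6
8 = 1*6 + 2
6 = 3*2 + 0
gcd(118, 258) = 2 ≠ 1, so 118 has no multiplicative inverse modulo 258.

no inverse exists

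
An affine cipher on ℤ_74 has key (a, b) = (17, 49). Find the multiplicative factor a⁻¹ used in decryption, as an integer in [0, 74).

Extended Euclidean algorithm:
74 = 4·17 + 6
17 = 2·6 + 5
6 = 1·5 + 1
5 = 5·1 + 0
Since gcd(17, 74) = 1, back-substitute to write 1 as a combination:
1 = 6 − 5
1 = −17 + 3·6
1 = 3·74 − 13·17
So 17·(-13) ≡ 1 (mod 74), and -13 ≡ 61 (mod 74).

61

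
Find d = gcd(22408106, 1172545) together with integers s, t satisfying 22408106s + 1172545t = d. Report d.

1

Repeated division:
22408106 = 19×1172545 + 129751
1172545 = 9×129751 + 4786
129751 = 27×4786 + 529
4786 = 9×529 + 25
529 = 21×25 + 4
25 = 6×4 + 1
4 = 4×1 + 0
gcd(22408106, 1172545) = 1.
Working backward:
1 = 25 − 6·4
1 = −6·529 + 127·25
1 = 127·4786 − 1149·529
1 = −1149·129751 + 31150·4786
1 = 31150·1172545 − 281499·129751
1 = −281499·22408106 + 5379631·1172545
So 1 = (-281499)·22408106 + (5379631)·1172545.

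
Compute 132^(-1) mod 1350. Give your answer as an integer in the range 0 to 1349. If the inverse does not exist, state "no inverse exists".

no inverse exists

Euclidean algorithm on 1350, 132:
1350 = 10×132 + 30
132 = 4×30 + 12
30 = 2×12 + 6
12 = 2×6 + 0
Since gcd = 6 > 1, 132 is not a unit mod 1350.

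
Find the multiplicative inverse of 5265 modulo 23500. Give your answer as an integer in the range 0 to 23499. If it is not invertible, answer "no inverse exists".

no inverse exists

Compute gcd(5265, 23500):
23500 = 4*5265 + 2440
5265 = 2*2440 + 385
2440 = 6*385 + 130
385 = 2*130 + 125
130 = 1*125 + 5
125 = 25*5 + 0
gcd(5265, 23500) = 5 ≠ 1, so 5265 has no multiplicative inverse modulo 23500.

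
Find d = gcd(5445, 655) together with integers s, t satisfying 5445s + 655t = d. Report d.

Euclidean algorithm:
5445 = 8*655 + 205
655 = 3*205 + 40
205 = 5*40 + 5
40 = 8*5 + 0
gcd(5445, 655) = 5.
Back-substituting:
5 = 205 − 5·40
5 = −5·655 + 16·205
5 = 16·5445 − 133·655
So 5 = (16)·5445 + (-133)·655.

5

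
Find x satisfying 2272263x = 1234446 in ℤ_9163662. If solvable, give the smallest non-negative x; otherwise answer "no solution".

First find gcd(2272263, 9163662):
9163662 = 4*2272263 + 74610
2272263 = 30*74610 + 33963
74610 = 2*33963 + 6684
33963 = 5*6684 + 543
6684 = 12*543 + 168
543 = 3*168 + 39
168 = 4*39 + 12
39 = 3*12 + 3
12 = 4*3 + 0
gcd = 3 and 3 | 1234446, so solutions exist. Divide through by 3: 757421x ≡ 411482 (mod 3054554).
Now find 757421⁻¹ mod 3054554:
3054554 = 4*757421 + 24870
757421 = 30*24870 + 11321
24870 = 2*11321 + 2228
11321 = 5*2228 + 181
2228 = 12*181 + 56
181 = 3*56 + 13
56 = 4*13 + 4
13 = 3*4 + 1
4 = 4*1 + 0
Back-substitute:
1 = 13 − 3·4
1 = −3·56 + 13·13
1 = 13·181 − 42·56
1 = −42·2228 + 517·181
1 = 517·11321 − 2627·2228
1 = −2627·24870 + 5771·11321
1 = 5771·757421 − 175757·24870
1 = −175757·3054554 + 708799·757421
So 757421⁻¹ ≡ 708799 (mod 3054554).
Then x ≡ 708799·411482 ≡ 50536 (mod 3054554); the smallest non-negative solution is x = 50536.

50536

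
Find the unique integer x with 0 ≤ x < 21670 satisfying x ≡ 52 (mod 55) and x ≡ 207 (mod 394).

19907

Write x = 52 + 55·k. Then 55·k ≡ 207 − 52 ≡ 155 (mod 394).
Need 55⁻¹ mod 394. Extended Euclid on (394, 55):
394 = 7·55 + 9
55 = 6·9 + 1
9 = 9·1 + 0
Back-substitute:
1 = 55 − 6·9
1 = −6·394 + 43·55
55⁻¹ ≡ 43 (mod 394), so k ≡ 43·155 ≡ 361 (mod 394).
x = 52 + 55·361 = 19907.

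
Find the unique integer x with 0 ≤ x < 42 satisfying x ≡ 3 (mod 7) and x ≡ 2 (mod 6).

Write x = 3 + 7·k. Then 7·k ≡ 2 − 3 ≡ 5 (mod 6).
Need 7⁻¹ mod 6. Extended Euclid on (6, 1):
6 = 6*1 + 0
7⁻¹ ≡ 1 (mod 6), so k ≡ 1·5 ≡ 5 (mod 6).
x = 3 + 7·5 = 38.

38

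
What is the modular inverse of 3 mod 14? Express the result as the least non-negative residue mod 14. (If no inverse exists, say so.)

Extended Euclidean algorithm:
14 = 4×3 + 2
3 = 1×2 + 1
2 = 2×1 + 0
gcd = 1, so the inverse exists. Back-substitute:
1 = 3 − 2
1 = −14 + 5·3
So 3·5 ≡ 1 (mod 14).

5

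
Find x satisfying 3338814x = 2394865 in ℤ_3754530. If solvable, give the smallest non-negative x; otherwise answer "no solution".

no solution

gcd(3338814, 3754530):
3754530 = 1*3338814 + 415716
3338814 = 8*415716 + 13086
415716 = 31*13086 + 10050
13086 = 1*10050 + 3036
10050 = 3*3036 + 942
3036 = 3*942 + 210
942 = 4*210 + 102
210 = 2*102 + 6
102 = 17*6 + 0
gcd = 6, but 6 ∤ 2394865, so the congruence has no solution.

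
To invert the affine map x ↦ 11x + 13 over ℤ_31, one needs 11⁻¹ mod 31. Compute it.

17

Apply the Euclidean algorithm to 31 and 11:
31 = 2*11 + 9
11 = 1*9 + 2
9 = 4*2 + 1
2 = 2*1 + 0
Since gcd(11, 31) = 1, back-substitute to write 1 as a combination:
1 = 9 − 4·2
1 = −4·11 + 5·9
1 = 5·31 − 14·11
So 11·(-14) ≡ 1 (mod 31), and -14 ≡ 17 (mod 31).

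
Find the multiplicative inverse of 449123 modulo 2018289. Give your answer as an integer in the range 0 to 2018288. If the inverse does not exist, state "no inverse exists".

484769

Extended Euclidean algorithm:
2018289 = 4·449123 + 221797
449123 = 2·221797 + 5529
221797 = 40·5529 + 637
5529 = 8·637 + 433
637 = 1·433 + 204
433 = 2·204 + 25
204 = 8·25 + 4
25 = 6·4 + 1
4 = 4·1 + 0
Since gcd(449123, 2018289) = 1, back-substitute to write 1 as a combination:
1 = 25 − 6·4
1 = −6·204 + 49·25
1 = 49·433 − 104·204
1 = −104·637 + 153·433
1 = 153·5529 − 1328·637
1 = −1328·221797 + 53273·5529
1 = 53273·449123 − 107874·221797
1 = −107874·2018289 + 484769·449123
So 449123·484769 ≡ 1 (mod 2018289).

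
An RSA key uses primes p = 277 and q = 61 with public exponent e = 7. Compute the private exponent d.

φ(n) = (p−1)(q−1) = 276·60 = 16560.
Need d with 7·d ≡ 1 (mod 16560). Apply the extended Euclidean algorithm:
16560 = 2365×7 + 5
7 = 1×5 + 2
5 = 2×2 + 1
2 = 2×1 + 0
Back-substitute:
1 = 5 − 2·2
1 = −2·7 + 3·5
1 = 3·16560 − 7097·7
So 7·(-7097) ≡ 1 (mod 16560), hence d ≡ -7097 ≡ 9463 (mod 16560).

9463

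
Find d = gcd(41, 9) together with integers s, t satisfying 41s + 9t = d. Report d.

Euclidean algorithm:
41 = 4·9 + 5
9 = 1·5 + 4
5 = 1·4 + 1
4 = 4·1 + 0
gcd(41, 9) = 1.
Working backward:
1 = 5 − 4
1 = −9 + 2·5
1 = 2·41 − 9·9
So 1 = (2)·41 + (-9)·9.

1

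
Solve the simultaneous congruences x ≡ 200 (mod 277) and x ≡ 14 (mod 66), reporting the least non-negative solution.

Write x = 200 + 277·k. Then 277·k ≡ 14 − 200 ≡ 12 (mod 66).
Need 277⁻¹ mod 66. Extended Euclid on (66, 13):
66 = 5*13 + 1
13 = 13*1 + 0
Back-substitute:
1 = 66 − 5·13
277⁻¹ ≡ 61 (mod 66), so k ≡ 61·12 ≡ 6 (mod 66).
x = 200 + 277·6 = 1862.

1862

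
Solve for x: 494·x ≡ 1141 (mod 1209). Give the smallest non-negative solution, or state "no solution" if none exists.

gcd(494, 1209):
1209 = 2×494 + 221
494 = 2×221 + 52
221 = 4×52 + 13
52 = 4×13 + 0
gcd = 13, but 13 ∤ 1141, so the congruence has no solution.

no solution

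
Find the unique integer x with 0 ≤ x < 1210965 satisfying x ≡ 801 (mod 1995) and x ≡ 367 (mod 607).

Write x = 801 + 1995·k. Then 1995·k ≡ 367 − 801 ≡ 173 (mod 607).
Need 1995⁻¹ mod 607. Extended Euclid on (607, 174):
607 = 3·174 + 85
174 = 2·85 + 4
85 = 21·4 + 1
4 = 4·1 + 0
Back-substitute:
1 = 85 − 21·4
1 = −21·174 + 43·85
1 = 43·607 − 150·174
1995⁻¹ ≡ 457 (mod 607), so k ≡ 457·173 ≡ 151 (mod 607).
x = 801 + 1995·151 = 302046.

302046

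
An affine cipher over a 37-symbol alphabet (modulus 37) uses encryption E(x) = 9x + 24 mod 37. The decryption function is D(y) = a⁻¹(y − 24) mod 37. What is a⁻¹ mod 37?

Apply the Euclidean algorithm to 37 and 9:
37 = 4×9 + 1
9 = 9×1 + 0
The gcd is 1. Working backward:
1 = 37 − 4·9
Hence 9⁻¹ ≡ -4 ≡ 33 (mod 37).

33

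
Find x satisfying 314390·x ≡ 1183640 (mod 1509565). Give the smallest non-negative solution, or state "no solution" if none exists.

163622

First find gcd(314390, 1509565):
1509565 = 4×314390 + 252005
314390 = 1×252005 + 62385
252005 = 4×62385 + 2465
62385 = 25×2465 + 760
2465 = 3×760 + 185
760 = 4×185 + 20
185 = 9×20 + 5
20 = 4×5 + 0
gcd = 5 and 5 | 1183640, so solutions exist. Divide through by 5: 62878x ≡ 236728 (mod 301913).
Now find 62878⁻¹ mod 301913:
301913 = 4×62878 + 50401
62878 = 1×50401 + 12477
50401 = 4×12477 + 493
12477 = 25×493 + 152
493 = 3×152 + 37
152 = 4×37 + 4
37 = 9×4 + 1
4 = 4×1 + 0
Back-substitute:
1 = 37 − 9·4
1 = −9·152 + 37·37
1 = 37·493 − 120·152
1 = −120·12477 + 3037·493
1 = 3037·50401 − 12268·12477
1 = −12268·62878 + 15305·50401
1 = 15305·301913 − 73488·62878
So 62878·(-73488) ≡ 1 (mod 301913), i.e. 62878⁻¹ ≡ 228425.
Then x ≡ 228425·236728 ≡ 163622 (mod 301913); the smallest non-negative solution is x = 163622.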